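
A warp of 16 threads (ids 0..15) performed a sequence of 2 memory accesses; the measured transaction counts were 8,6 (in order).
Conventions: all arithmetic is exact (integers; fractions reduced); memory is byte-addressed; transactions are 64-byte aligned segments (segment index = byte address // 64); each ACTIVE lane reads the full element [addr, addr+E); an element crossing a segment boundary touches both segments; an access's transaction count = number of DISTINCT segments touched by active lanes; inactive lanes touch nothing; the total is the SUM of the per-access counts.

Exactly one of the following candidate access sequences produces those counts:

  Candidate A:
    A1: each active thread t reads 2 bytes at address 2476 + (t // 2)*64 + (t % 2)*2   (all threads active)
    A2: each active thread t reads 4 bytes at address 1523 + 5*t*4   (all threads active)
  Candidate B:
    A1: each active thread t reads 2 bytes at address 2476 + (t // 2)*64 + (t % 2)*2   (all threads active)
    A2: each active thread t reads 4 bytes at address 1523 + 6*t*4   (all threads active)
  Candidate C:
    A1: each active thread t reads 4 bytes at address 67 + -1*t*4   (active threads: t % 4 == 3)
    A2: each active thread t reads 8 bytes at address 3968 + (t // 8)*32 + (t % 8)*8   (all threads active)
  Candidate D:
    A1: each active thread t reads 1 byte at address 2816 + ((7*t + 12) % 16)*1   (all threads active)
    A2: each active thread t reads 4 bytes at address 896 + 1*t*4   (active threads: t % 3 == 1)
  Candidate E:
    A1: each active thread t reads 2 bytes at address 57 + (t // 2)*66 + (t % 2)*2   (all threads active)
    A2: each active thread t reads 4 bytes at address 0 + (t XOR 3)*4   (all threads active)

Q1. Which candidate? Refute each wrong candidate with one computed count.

B: A2 gives 7 transactions, not 6
C: A1 gives 1 transaction, not 8
D: A1 gives 1 transaction, not 8
E: A1 gives 9 transactions, not 8
A: all counts match (8,6)

Answer: A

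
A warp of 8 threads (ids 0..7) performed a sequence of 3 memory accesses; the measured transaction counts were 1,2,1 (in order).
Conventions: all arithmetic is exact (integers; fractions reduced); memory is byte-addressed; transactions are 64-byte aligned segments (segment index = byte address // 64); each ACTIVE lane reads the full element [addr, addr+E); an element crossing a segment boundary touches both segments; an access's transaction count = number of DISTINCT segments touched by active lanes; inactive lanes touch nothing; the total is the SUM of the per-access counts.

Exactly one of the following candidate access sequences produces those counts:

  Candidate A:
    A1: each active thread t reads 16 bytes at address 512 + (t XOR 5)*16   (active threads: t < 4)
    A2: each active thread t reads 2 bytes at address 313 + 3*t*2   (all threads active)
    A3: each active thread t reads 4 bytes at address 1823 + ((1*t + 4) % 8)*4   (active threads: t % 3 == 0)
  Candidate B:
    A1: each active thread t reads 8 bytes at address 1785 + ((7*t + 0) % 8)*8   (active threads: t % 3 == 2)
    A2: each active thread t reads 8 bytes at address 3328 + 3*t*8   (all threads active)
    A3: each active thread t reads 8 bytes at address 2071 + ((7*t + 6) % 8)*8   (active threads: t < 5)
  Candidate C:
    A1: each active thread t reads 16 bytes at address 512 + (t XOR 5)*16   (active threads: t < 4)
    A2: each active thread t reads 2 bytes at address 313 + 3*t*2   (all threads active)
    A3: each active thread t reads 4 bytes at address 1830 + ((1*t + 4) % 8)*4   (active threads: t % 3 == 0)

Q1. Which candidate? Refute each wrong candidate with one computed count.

B: A2 gives 3 transactions, not 2
C: A3 gives 2 transactions, not 1
A: all counts match (1,2,1)

Answer: A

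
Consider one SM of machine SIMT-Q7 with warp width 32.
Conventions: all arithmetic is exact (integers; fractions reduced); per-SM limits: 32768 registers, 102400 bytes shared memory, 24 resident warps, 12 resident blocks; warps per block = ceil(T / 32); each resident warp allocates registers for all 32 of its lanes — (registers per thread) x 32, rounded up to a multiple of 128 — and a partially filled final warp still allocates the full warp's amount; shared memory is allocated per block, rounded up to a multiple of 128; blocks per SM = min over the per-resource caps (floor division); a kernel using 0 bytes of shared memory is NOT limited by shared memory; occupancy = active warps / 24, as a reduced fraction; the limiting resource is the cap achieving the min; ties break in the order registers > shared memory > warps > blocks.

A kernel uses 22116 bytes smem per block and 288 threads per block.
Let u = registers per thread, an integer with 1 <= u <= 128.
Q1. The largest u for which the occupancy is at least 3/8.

Answer: u = 112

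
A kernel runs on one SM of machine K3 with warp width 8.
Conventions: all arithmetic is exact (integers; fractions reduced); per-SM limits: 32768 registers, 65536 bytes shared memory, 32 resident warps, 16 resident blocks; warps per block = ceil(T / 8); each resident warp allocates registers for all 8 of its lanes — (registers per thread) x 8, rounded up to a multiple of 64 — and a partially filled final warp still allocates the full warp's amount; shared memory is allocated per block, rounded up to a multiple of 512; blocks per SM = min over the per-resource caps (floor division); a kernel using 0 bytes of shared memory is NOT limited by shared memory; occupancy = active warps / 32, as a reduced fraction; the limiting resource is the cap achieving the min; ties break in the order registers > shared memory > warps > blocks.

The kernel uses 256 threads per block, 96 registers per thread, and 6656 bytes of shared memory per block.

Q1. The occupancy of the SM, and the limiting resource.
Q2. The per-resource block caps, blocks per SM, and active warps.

Answer: occupancy 1, limited by registers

registers: 1 block
shared memory: 9 blocks
warps: 1 block
blocks: 16 blocks

Answer: 1 block, 32 active warps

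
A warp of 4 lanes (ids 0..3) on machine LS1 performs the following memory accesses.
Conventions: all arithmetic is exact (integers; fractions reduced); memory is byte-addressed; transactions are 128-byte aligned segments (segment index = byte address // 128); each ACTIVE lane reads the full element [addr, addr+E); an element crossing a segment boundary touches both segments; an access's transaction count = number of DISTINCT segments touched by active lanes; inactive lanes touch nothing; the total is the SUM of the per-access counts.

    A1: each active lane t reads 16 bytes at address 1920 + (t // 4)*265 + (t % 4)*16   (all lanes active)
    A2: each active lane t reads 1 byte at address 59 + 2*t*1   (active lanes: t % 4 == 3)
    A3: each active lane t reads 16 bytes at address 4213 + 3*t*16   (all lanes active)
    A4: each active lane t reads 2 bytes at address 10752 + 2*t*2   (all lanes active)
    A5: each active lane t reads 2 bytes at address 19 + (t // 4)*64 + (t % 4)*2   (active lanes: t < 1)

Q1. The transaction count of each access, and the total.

A1: 1 transaction
A2: 1 transaction
A3: 3 transactions
A4: 1 transaction
A5: 1 transaction

Answer: 1,1,3,1,1; total 7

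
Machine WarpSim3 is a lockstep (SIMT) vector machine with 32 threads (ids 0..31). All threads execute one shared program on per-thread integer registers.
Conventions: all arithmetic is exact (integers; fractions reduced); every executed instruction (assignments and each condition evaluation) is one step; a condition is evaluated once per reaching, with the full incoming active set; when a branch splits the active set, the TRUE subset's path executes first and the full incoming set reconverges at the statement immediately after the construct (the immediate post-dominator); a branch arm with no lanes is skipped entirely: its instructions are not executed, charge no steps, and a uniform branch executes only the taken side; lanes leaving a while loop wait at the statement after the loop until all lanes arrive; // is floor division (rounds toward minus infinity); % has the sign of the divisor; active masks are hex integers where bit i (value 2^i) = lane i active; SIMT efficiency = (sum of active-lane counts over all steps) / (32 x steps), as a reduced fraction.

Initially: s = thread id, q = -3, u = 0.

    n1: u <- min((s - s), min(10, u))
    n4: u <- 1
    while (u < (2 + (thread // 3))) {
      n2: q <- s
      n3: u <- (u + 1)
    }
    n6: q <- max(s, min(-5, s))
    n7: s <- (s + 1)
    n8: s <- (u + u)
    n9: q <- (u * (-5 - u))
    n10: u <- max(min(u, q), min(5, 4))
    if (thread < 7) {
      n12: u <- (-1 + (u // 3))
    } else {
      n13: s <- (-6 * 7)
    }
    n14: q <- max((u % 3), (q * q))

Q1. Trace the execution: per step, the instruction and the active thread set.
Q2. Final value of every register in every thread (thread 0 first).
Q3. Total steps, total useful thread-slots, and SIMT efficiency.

step 0: u <- min((s - s), min(10, u)) 0xffffffff
step 1: u <- 1                       0xffffffff
step 2: eval (u < (2 + (thread // 3))) 0xffffffff
step 3: q <- s                       0xffffffff
step 4: u <- (u + 1)                 0xffffffff
step 5: eval (u < (2 + (thread // 3))) 0xffffffff
step 6: q <- s                       0xfffffff8
step 7: u <- (u + 1)                 0xfffffff8
step 8: eval (u < (2 + (thread // 3))) 0xfffffff8
step 9: q <- s                       0xffffffc0
step 10: u <- (u + 1)                 0xffffffc0
step 11: eval (u < (2 + (thread // 3))) 0xffffffc0
step 12: q <- s                       0xfffffe00
step 13: u <- (u + 1)                 0xfffffe00
step 14: eval (u < (2 + (thread // 3))) 0xfffffe00
step 15: q <- s                       0xfffff000
step 16: u <- (u + 1)                 0xfffff000
step 17: eval (u < (2 + (thread // 3))) 0xfffff000
step 18: q <- s                       0xffff8000
step 19: u <- (u + 1)                 0xffff8000
step 20: eval (u < (2 + (thread // 3))) 0xffff8000
step 21: q <- s                       0xfffc0000
step 22: u <- (u + 1)                 0xfffc0000
step 23: eval (u < (2 + (thread // 3))) 0xfffc0000
step 24: q <- s                       0xffe00000
step 25: u <- (u + 1)                 0xffe00000
step 26: eval (u < (2 + (thread // 3))) 0xffe00000
step 27: q <- s                       0xff000000
step 28: u <- (u + 1)                 0xff000000
step 29: eval (u < (2 + (thread // 3))) 0xff000000
step 30: q <- s                       0xf8000000
step 31: u <- (u + 1)                 0xf8000000
step 32: eval (u < (2 + (thread // 3))) 0xf8000000
step 33: q <- s                       0xc0000000
step 34: u <- (u + 1)                 0xc0000000
step 35: eval (u < (2 + (thread // 3))) 0xc0000000
step 36: q <- max(s, min(-5, s))      0xffffffff
step 37: s <- (s + 1)                 0xffffffff
step 38: s <- (u + u)                 0xffffffff
step 39: q <- (u * (-5 - u))          0xffffffff
step 40: u <- max(min(u, q), min(5, 4)) 0xffffffff
step 41: eval (thread < 7)            0xffffffff
step 42: u <- (-1 + (u // 3))         0x0000007f
step 43: s <- (-6 * 7)                0xffffff80
step 44: q <- max((u % 3), (q * q))   0xffffffff

Answer: 45 steps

s: 4,4,4,6,6,6,8,-42,-42,-42,-42,-42,-42,-42,-42,-42,-42,-42,-42,-42,-42,-42,-42,-42,-42,-42,-42,-42,-42,-42,-42,-42
q: 196,196,196,576,576,576,1296,1296,1296,2500,2500,2500,4356,4356,4356,7056,7056,7056,10816,10816,10816,15876,15876,15876,22500,22500,22500,30976,30976,30976,41616,41616
u: 0,0,0,0,0,0,0,4,4,4,4,4,4,4,4,4,4,4,4,4,4,4,4,4,4,4,4,4,4,4,4,4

steps = 45; useful = 913; efficiency = 913/1440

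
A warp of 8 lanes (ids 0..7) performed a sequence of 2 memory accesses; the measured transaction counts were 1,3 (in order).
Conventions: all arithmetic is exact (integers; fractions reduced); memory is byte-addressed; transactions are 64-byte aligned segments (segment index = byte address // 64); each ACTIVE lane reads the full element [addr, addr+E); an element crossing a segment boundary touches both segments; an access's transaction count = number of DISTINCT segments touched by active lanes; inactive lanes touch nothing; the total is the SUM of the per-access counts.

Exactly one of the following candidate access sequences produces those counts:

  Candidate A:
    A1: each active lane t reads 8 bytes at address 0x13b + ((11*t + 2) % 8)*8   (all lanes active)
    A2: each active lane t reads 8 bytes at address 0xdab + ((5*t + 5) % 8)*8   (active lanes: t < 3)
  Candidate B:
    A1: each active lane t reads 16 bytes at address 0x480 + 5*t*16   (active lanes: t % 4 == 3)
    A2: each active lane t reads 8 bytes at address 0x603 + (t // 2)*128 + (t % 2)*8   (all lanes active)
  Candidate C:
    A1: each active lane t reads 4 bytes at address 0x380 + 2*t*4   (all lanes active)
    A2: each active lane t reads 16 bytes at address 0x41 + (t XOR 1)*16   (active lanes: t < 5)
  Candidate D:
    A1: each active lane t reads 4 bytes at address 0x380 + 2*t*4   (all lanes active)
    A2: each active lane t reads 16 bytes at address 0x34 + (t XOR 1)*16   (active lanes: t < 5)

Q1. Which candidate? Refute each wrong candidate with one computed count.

A: A1 gives 2 transactions, not 1
B: A1 gives 2 transactions, not 1
C: A2 gives 2 transactions, not 3
D: all counts match (1,3)

Answer: D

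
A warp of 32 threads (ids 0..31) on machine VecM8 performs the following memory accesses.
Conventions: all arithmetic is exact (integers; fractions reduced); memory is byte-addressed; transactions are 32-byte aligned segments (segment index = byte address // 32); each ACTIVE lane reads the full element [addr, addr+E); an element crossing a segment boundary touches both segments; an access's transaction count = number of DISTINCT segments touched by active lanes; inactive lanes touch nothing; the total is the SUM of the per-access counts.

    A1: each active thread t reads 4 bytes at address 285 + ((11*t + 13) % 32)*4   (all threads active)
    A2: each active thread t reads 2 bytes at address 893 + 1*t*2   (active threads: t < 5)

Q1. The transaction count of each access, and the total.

A1: 5 transactions
A2: 2 transactions

Answer: 5,2; total 7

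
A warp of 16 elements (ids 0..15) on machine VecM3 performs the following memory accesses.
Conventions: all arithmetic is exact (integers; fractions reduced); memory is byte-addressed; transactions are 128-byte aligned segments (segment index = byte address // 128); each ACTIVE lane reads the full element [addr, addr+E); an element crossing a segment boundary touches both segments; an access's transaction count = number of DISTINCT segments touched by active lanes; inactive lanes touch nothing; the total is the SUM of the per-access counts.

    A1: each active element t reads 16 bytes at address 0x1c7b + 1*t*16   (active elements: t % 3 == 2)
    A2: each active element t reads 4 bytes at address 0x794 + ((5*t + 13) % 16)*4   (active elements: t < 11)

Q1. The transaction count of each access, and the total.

A1: 2 transactions
A2: 1 transaction

Answer: 2,1; total 3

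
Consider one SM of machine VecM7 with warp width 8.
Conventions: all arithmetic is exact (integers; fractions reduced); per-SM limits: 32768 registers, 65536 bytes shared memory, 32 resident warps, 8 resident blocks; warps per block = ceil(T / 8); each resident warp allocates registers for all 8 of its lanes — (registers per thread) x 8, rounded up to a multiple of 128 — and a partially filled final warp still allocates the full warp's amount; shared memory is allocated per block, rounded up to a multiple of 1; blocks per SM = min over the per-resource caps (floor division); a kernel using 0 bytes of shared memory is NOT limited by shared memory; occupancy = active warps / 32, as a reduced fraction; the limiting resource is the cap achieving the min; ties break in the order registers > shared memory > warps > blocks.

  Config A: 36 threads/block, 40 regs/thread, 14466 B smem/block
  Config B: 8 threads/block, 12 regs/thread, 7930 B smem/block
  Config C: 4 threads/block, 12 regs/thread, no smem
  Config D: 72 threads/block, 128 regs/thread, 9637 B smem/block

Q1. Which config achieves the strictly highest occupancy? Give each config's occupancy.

occupancies: A 5/8, B 1/4, C 1/4, D 27/32

Answer: D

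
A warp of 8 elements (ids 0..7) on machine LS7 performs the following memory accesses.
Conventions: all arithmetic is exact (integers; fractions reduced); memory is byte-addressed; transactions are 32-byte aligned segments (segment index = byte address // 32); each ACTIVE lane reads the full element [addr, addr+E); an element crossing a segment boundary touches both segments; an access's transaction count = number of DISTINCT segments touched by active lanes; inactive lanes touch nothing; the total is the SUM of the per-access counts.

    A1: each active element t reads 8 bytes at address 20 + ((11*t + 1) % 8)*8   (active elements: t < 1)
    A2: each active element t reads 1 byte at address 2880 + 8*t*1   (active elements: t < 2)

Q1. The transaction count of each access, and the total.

A1: 2 transactions
A2: 1 transaction

Answer: 2,1; total 3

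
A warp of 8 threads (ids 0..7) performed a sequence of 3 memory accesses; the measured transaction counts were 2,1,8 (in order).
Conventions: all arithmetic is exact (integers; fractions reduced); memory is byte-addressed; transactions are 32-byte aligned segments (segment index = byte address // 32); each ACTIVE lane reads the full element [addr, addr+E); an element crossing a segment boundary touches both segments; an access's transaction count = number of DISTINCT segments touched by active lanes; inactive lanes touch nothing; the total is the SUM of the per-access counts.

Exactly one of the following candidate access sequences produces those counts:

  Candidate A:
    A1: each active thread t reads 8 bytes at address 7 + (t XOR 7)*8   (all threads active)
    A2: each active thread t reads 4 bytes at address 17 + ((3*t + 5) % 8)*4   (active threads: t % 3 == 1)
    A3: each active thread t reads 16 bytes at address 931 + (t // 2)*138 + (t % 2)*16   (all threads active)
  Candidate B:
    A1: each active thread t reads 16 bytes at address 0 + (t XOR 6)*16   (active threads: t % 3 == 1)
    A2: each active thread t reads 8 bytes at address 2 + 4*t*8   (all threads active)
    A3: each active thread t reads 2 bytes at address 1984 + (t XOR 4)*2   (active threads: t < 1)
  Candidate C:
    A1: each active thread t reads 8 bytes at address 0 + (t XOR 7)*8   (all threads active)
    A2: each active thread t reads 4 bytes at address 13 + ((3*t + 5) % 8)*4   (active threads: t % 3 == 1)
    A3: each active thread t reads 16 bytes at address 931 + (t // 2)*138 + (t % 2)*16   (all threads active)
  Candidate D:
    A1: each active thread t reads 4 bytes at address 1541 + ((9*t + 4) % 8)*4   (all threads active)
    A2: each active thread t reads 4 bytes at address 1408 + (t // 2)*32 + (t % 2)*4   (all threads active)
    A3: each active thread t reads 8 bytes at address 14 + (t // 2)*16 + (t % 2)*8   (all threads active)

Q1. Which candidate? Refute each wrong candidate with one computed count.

A: A1 gives 3 transactions, not 2
B: A1 gives 3 transactions, not 2
D: A2 gives 4 transactions, not 1
C: all counts match (2,1,8)

Answer: C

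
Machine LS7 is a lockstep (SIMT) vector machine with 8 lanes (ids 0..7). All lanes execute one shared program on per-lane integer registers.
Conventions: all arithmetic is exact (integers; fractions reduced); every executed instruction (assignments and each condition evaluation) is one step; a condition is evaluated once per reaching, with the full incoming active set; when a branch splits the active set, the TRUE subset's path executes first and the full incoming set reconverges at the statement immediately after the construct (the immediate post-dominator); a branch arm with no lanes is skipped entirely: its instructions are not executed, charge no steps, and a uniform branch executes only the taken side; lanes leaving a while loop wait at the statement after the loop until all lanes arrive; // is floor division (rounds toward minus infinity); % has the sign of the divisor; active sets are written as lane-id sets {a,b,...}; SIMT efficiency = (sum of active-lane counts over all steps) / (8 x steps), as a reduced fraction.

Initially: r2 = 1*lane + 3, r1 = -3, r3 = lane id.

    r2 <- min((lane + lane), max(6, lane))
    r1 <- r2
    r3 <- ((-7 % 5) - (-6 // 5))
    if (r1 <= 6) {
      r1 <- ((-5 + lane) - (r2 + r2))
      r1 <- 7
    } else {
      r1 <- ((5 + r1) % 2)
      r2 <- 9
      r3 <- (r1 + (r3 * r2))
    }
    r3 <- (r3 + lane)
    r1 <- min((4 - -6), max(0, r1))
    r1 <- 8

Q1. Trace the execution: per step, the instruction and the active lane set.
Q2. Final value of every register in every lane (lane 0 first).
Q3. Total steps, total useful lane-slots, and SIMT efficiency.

step 0: r2 <- min((lane + lane), max(6, lane)) {0,1,2,3,4,5,6,7}
step 1: r1 <- r2                     {0,1,2,3,4,5,6,7}
step 2: r3 <- ((-7 % 5) - (-6 // 5)) {0,1,2,3,4,5,6,7}
step 3: eval (r1 <= 6)               {0,1,2,3,4,5,6,7}
step 4: r1 <- ((-5 + lane) - (r2 + r2)) {0,1,2,3,4,5,6}
step 5: r1 <- 7                      {0,1,2,3,4,5,6}
step 6: r1 <- ((5 + r1) % 2)         {7}
step 7: r2 <- 9                      {7}
step 8: r3 <- (r1 + (r3 * r2))       {7}
step 9: r3 <- (r3 + lane)            {0,1,2,3,4,5,6,7}
step 10: r1 <- min((4 - -6), max(0, r1)) {0,1,2,3,4,5,6,7}
step 11: r1 <- 8                      {0,1,2,3,4,5,6,7}

Answer: 12 steps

r2: 0,2,4,6,6,6,6,9
r1: 8,8,8,8,8,8,8,8
r3: 5,6,7,8,9,10,11,52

steps = 12; useful = 73; efficiency = 73/96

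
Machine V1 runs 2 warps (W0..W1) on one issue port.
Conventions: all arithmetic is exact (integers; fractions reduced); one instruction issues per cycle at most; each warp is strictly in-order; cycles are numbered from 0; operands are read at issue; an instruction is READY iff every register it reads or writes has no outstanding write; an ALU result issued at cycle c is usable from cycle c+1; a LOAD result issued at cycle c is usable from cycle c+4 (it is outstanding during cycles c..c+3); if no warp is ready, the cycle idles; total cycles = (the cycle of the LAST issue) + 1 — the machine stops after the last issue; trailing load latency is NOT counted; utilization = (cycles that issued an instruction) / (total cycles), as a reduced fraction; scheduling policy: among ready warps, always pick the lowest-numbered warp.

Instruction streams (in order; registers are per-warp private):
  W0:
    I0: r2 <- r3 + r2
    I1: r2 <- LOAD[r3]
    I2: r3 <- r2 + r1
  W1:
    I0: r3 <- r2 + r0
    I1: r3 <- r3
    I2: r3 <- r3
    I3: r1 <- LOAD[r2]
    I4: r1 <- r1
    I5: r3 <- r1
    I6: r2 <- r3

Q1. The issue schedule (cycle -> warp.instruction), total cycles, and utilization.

cycle 0: W0.I0
cycle 1: W0.I1
cycle 2: W1.I0
cycle 3: W1.I1
cycle 4: W1.I2
cycle 5: W0.I2
cycle 6: W1.I3
cycle 7: idle
cycle 8: idle
cycle 9: idle
cycle 10: W1.I4
cycle 11: W1.I5
cycle 12: W1.I6

Answer: 13 cycles, utilization 10/13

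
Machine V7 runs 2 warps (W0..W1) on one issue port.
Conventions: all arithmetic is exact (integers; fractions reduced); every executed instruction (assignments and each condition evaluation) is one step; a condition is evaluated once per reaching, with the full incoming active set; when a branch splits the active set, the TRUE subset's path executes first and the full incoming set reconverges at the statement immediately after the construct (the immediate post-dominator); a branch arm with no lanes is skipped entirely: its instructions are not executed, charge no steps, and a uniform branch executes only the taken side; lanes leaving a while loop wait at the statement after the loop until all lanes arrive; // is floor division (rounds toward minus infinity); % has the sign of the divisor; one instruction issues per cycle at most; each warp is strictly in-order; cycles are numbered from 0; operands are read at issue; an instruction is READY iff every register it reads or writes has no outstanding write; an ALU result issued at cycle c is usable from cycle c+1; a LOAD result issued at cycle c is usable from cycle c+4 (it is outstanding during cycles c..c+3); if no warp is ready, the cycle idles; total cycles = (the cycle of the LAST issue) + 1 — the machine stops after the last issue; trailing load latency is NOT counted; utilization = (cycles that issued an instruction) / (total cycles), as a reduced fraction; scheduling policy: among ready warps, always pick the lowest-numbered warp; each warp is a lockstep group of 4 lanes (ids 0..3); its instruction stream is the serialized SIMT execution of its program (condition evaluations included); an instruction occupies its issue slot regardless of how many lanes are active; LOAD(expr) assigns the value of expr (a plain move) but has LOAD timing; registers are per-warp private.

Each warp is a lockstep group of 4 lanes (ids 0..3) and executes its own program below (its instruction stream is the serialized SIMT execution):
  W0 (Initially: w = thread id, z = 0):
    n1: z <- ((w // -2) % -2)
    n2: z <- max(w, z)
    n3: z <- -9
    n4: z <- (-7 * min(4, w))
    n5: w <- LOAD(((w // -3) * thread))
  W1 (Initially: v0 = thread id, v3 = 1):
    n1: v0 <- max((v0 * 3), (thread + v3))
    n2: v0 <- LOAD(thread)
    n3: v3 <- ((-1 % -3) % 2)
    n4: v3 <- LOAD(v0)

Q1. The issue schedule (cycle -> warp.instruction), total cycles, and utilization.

cycle 0: W0.I0
cycle 1: W0.I1
cycle 2: W0.I2
cycle 3: W0.I3
cycle 4: W0.I4
cycle 5: W1.I0
cycle 6: W1.I1
cycle 7: W1.I2
cycle 8: idle
cycle 9: idle
cycle 10: W1.I3

Answer: 11 cycles, utilization 9/11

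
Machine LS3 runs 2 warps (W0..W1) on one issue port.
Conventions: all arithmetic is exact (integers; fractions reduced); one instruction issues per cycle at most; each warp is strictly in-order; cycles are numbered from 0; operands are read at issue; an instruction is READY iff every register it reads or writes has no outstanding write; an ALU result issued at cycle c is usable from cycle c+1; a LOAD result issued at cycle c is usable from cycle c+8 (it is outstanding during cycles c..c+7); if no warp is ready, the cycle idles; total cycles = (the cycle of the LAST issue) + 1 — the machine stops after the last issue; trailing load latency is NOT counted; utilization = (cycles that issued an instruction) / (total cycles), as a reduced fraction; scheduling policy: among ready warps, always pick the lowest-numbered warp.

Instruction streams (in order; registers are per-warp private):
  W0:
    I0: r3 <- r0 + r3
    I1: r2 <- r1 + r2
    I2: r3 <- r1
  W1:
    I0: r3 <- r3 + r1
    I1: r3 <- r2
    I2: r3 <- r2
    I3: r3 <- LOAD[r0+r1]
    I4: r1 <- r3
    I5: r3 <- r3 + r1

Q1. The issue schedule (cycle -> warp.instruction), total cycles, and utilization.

cycle 0: W0.I0
cycle 1: W0.I1
cycle 2: W0.I2
cycle 3: W1.I0
cycle 4: W1.I1
cycle 5: W1.I2
cycle 6: W1.I3
cycle 7: idle
cycle 8: idle
cycle 9: idle
cycle 10: idle
cycle 11: idle
cycle 12: idle
cycle 13: idle
cycle 14: W1.I4
cycle 15: W1.I5

Answer: 16 cycles, utilization 9/16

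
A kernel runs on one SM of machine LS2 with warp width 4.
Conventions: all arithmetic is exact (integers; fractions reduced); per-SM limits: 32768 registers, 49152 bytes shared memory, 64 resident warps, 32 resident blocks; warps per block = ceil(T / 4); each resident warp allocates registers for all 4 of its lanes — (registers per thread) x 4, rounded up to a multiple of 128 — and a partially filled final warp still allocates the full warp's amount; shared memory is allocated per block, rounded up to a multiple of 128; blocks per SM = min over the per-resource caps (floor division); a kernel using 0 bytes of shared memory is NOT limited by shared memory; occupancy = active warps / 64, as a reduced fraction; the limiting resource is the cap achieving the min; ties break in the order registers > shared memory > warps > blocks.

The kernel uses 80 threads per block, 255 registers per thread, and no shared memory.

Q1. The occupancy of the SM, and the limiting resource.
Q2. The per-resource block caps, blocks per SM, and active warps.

Answer: occupancy 5/16, limited by registers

registers: 1 block
shared memory: no limit (kernel uses none)
warps: 3 blocks
blocks: 32 blocks

Answer: 1 block, 20 active warps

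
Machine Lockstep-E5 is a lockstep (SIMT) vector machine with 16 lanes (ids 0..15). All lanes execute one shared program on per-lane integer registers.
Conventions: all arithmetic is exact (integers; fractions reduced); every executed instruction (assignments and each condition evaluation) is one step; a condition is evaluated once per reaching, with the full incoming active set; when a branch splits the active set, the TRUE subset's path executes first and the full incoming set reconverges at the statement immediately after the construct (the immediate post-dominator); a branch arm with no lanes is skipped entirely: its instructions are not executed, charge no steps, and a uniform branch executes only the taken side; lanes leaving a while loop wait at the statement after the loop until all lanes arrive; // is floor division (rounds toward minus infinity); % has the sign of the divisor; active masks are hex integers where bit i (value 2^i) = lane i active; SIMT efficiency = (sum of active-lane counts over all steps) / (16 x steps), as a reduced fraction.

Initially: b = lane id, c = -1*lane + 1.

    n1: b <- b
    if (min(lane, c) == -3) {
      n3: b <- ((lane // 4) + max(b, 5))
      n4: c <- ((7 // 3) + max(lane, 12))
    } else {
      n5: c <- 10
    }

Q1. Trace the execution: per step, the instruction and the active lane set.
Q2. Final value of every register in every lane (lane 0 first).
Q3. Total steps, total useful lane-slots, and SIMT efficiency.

step 0: b <- b                       0xffff
step 1: eval (min(lane, c) == -3)    0xffff
step 2: b <- ((lane // 4) + max(b, 5)) 0x0010
step 3: c <- ((7 // 3) + max(lane, 12)) 0x0010
step 4: c <- 10                      0xffef

Answer: 5 steps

b: 0,1,2,3,6,5,6,7,8,9,10,11,12,13,14,15
c: 10,10,10,10,14,10,10,10,10,10,10,10,10,10,10,10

steps = 5; useful = 49; efficiency = 49/80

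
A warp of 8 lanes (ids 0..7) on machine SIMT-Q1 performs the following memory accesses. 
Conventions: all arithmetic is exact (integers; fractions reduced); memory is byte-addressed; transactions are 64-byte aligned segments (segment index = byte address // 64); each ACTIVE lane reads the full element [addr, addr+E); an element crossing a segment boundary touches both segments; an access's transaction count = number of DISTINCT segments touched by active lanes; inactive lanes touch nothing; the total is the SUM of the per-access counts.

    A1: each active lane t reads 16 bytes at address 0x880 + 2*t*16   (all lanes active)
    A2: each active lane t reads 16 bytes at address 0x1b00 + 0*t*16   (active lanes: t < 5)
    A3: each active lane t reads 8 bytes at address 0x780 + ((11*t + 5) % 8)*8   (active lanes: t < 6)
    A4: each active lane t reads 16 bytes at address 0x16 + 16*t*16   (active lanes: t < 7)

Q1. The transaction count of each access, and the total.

A1: 4 transactions
A2: 1 transaction
A3: 1 transaction
A4: 7 transactions

Answer: 4,1,1,7; total 13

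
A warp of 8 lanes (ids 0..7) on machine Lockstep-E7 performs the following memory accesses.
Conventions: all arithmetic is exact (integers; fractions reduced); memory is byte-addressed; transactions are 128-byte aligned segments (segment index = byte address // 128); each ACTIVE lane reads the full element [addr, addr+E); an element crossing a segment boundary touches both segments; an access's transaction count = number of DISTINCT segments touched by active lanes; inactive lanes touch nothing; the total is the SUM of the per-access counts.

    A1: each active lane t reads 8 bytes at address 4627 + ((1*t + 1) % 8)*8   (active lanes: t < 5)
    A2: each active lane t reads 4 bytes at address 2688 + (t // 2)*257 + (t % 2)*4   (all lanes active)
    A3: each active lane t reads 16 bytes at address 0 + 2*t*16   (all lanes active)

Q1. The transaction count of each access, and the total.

A1: 1 transaction
A2: 4 transactions
A3: 2 transactions

Answer: 1,4,2; total 7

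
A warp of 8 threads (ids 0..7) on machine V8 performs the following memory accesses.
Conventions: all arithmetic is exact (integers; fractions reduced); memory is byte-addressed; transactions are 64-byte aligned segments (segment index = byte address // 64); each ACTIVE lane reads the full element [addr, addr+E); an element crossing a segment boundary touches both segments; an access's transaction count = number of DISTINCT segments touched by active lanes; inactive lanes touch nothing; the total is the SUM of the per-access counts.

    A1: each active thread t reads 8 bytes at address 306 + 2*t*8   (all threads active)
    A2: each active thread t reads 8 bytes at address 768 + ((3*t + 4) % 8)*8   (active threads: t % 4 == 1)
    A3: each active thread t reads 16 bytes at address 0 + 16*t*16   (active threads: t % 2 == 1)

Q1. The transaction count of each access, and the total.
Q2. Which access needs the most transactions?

A1: 3 transactions
A2: 1 transaction
A3: 4 transactions

Answer: 3,1,4; total 8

Answer: A3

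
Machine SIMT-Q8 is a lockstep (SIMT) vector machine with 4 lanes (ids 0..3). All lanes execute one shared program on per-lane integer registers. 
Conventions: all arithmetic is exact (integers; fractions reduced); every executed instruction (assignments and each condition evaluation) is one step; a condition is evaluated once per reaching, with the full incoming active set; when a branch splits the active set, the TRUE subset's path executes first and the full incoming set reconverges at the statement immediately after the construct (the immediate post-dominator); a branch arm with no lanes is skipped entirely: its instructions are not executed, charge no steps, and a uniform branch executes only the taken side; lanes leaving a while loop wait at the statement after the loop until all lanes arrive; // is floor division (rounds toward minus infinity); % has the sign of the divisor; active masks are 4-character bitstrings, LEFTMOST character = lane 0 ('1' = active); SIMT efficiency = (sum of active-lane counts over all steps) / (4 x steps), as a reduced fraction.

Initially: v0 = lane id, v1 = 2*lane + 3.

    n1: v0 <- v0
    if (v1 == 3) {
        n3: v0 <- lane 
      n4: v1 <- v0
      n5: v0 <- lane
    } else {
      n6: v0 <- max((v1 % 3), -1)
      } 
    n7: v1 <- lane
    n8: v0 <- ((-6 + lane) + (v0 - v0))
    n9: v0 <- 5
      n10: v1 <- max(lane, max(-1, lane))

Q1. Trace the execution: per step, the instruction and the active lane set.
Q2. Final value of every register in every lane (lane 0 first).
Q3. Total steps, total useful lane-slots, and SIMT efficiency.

step 0: v0 <- v0                     1111
step 1: eval (v1 == 3)               1111
step 2: v0 <- lane                   1000
step 3: v1 <- v0                     1000
step 4: v0 <- lane                   1000
step 5: v0 <- max((v1 % 3), -1)      0111
step 6: v1 <- lane                   1111
step 7: v0 <- ((-6 + lane) + (v0 - v0)) 1111
step 8: v0 <- 5                      1111
step 9: v1 <- max(lane, max(-1, lane)) 1111

Answer: 10 steps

v0: 5,5,5,5
v1: 0,1,2,3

steps = 10; useful = 30; efficiency = 30/40 = 3/4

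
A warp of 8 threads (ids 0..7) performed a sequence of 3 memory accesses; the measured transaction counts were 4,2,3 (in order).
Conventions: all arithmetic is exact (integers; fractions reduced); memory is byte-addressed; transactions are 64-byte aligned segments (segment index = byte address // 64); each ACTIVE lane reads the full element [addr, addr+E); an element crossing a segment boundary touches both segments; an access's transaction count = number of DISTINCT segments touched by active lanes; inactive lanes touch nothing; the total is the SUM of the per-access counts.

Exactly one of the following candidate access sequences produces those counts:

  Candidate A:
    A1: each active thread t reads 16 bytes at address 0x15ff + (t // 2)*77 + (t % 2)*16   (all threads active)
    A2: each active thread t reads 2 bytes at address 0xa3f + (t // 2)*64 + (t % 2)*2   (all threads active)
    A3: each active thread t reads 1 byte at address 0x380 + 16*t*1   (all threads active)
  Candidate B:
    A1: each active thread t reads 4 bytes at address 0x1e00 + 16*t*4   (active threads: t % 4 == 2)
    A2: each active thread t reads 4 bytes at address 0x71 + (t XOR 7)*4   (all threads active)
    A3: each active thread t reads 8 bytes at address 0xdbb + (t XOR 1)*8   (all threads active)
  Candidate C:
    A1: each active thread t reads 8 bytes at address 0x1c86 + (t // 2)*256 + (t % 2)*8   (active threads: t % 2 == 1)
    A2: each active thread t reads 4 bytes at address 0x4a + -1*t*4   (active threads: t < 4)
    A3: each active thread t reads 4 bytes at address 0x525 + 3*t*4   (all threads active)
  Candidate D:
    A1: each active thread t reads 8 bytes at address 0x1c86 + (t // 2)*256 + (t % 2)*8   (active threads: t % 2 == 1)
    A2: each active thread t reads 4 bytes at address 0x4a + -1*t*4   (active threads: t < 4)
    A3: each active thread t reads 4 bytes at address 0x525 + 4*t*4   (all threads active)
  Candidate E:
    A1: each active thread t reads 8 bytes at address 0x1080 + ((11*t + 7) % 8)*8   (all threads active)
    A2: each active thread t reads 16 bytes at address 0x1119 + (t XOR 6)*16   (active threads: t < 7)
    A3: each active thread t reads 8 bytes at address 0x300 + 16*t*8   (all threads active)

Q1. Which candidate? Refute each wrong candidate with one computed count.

A: A1 gives 6 transactions, not 4
B: A1 gives 2 transactions, not 4
C: A3 gives 2 transactions, not 3
E: A1 gives 1 transaction, not 4
D: all counts match (4,2,3)

Answer: D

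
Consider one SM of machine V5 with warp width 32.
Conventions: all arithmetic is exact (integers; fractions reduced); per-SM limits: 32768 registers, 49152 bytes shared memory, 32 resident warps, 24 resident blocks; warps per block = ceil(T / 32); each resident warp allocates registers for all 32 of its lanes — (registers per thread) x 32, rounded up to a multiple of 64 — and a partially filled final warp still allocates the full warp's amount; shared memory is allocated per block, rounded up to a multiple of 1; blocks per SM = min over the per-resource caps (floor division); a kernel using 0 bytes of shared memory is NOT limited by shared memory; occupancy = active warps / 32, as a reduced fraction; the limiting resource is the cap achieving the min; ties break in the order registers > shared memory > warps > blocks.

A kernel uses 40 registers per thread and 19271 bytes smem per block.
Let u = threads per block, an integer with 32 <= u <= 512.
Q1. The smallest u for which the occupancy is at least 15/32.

Answer: u = 225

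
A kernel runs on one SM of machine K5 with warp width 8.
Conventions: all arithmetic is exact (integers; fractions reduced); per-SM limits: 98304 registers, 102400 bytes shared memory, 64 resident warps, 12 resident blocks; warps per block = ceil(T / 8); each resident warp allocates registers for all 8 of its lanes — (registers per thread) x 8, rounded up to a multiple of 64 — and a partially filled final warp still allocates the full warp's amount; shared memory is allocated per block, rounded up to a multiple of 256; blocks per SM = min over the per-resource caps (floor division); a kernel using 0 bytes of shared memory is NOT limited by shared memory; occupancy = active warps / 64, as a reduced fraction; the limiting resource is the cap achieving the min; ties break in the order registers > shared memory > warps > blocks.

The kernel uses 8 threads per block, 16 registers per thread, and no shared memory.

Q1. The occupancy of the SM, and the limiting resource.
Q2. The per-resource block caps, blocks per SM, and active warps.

Answer: occupancy 3/16, limited by blocks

registers: 768 blocks
shared memory: no limit (kernel uses none)
warps: 64 blocks
blocks: 12 blocks

Answer: 12 blocks, 12 active warps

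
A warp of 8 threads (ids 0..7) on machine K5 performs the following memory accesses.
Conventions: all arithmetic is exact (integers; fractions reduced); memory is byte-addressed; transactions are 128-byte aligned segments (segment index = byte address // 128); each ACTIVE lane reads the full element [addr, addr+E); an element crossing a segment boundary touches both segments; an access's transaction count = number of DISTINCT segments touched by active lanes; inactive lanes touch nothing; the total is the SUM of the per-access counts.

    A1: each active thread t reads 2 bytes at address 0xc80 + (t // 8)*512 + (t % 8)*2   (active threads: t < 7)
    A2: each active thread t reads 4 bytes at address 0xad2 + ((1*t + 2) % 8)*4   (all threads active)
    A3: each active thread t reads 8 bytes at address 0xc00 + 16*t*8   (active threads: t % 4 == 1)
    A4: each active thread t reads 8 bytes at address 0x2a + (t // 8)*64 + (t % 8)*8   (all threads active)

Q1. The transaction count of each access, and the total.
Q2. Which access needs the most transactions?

A1: 1 transaction
A2: 1 transaction
A3: 2 transactions
A4: 1 transaction

Answer: 1,1,2,1; total 5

Answer: A3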